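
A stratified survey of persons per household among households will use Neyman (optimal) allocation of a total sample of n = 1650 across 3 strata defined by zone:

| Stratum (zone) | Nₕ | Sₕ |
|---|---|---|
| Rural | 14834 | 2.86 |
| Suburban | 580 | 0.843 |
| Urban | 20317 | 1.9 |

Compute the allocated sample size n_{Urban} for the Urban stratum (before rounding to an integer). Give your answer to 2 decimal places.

Neyman allocation: nₕ = n·NₕSₕ / Σⱼ NⱼSⱼ.
Σ NⱼSⱼ = 14834·2.86 + 580·0.843 + 20317·1.9 = 81516.48.
n_{Urban} = 1650·20317·1.9 / 81516.48 = 781.36.

781.36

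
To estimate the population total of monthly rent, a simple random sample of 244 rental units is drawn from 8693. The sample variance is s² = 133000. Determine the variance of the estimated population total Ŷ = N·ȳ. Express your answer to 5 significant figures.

4.0035 × 10^10

Var(Ŷ) = N²·Var(ȳ) = N²·(1 − n/N)·s²/n.
f = 244/8693 = 0.02806856; Var(ȳ) = 0.97193144·133000/244 = 529.7823.
Var(Ŷ) = 8693² · 529.7823 = 4.0034721 × 10^10.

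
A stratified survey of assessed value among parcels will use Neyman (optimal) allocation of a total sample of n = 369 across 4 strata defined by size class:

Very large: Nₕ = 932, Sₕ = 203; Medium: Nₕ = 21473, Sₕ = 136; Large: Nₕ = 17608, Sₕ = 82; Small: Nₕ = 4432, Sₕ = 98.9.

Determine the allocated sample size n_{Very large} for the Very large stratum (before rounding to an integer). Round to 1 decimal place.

Neyman allocation: nₕ = n·NₕSₕ / Σⱼ NⱼSⱼ.
Σ NⱼSⱼ = 932·203 + 21473·136 + 17608·82 + 4432·98.9 = 4.9917048 × 10^6.
n_{Very large} = 369·932·203 / (4.9917048 × 10^6) = 14.0.

14.0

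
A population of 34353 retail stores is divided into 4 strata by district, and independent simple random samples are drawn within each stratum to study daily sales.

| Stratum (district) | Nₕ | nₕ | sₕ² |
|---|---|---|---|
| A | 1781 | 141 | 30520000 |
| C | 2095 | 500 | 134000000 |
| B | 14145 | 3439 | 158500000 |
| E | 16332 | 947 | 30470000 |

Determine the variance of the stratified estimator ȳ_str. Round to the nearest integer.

Var(ȳ_str) = Σₕ Wₕ²(1 − fₕ)sₕ²/nₕ with Wₕ = Nₕ/N, N = 34353.
A: Wₕ = 0.05184409; term = 0.05184409²·(1 − 0.07916901)·30520000/141 = 535.72738.
C: Wₕ = 0.06098448; term = 0.06098448²·(1 − 0.23866348)·134000000/500 = 758.83992.
B: Wₕ = 0.41175443; term = 0.41175443²·(1 − 0.24312478)·158500000/3439 = 5914.2264.
E: Wₕ = 0.47541699; term = 0.47541699²·(1 − 0.05798433)·30470000/947 = 6850.6221.
Sum = 14059.416.

14059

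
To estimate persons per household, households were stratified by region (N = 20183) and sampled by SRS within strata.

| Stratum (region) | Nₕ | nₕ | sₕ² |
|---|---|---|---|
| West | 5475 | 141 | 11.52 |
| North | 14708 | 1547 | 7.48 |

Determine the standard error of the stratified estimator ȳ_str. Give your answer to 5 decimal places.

0.09030

Var(ȳ_str) = Σₕ Wₕ²(1 − fₕ)sₕ²/nₕ with Wₕ = Nₕ/N, N = 20183.
West: Wₕ = 0.27126790; term = 0.27126790²·(1 − 0.02575342)·11.52/141 = 0.0058573215.
North: Wₕ = 0.72873210; term = 0.72873210²·(1 − 0.10518085)·7.48/1547 = 0.002297642.
Sum = 0.0081549635.
SE = √(0.0081549635) = 0.09030.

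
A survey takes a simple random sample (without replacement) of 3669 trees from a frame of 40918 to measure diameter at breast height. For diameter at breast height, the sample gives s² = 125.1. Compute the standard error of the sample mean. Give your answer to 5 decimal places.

Under SRS without replacement, Var(ȳ) = (1 − f)·s²/n with f = n/N = 3669/40918 = 0.08966714.
Var(ȳ) = (1 − 0.08966714)·125.1/3669 = 0.91033286·0.034096484 = 0.03103915.
SE(ȳ) = √(0.03103915) = 0.17618.

0.17618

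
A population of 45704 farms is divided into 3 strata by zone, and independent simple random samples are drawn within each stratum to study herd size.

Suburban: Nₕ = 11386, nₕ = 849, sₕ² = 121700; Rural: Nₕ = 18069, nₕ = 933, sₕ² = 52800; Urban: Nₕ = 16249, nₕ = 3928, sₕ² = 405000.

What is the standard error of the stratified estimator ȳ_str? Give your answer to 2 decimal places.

Var(ȳ_str) = Σₕ Wₕ²(1 − fₕ)sₕ²/nₕ with Wₕ = Nₕ/N, N = 45704.
Suburban: Wₕ = 0.24912480; term = 0.24912480²·(1 − 0.07456526)·121700/849 = 8.2330855.
Rural: Wₕ = 0.39534833; term = 0.39534833²·(1 − 0.05163540)·52800/933 = 8.3885602.
Urban: Wₕ = 0.35552687; term = 0.35552687²·(1 − 0.24173795)·405000/3928 = 9.8820653.
Sum = 26.503711.
SE = √(26.503711) = 5.15.

5.15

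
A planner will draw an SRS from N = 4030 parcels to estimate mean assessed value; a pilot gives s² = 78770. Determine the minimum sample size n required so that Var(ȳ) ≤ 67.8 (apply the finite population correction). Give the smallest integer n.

902

Without fpc, n₀ = s²/D = 78770/67.8 = 1161.7994.
With fpc, (1 − n/N)·s²/n ≤ D requires n ≥ n₀/(1 + n₀/N) = 1161.7994/(1 + 1161.7994/4030) = 901.8167.
Rounding up, n = 902.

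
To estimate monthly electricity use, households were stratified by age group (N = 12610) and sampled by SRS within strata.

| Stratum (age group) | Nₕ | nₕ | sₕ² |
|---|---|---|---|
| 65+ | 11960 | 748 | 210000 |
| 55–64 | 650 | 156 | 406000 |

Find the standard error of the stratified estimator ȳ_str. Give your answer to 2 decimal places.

15.56

Var(ȳ_str) = Σₕ Wₕ²(1 − fₕ)sₕ²/nₕ with Wₕ = Nₕ/N, N = 12610.
65+: Wₕ = 0.94845361; term = 0.94845361²·(1 − 0.06254181)·210000/748 = 236.75644.
55–64: Wₕ = 0.05154639; term = 0.05154639²·(1 − 0.24000000)·406000/156 = 5.2554701.
Sum = 242.01191.
SE = √(242.01191) = 15.56.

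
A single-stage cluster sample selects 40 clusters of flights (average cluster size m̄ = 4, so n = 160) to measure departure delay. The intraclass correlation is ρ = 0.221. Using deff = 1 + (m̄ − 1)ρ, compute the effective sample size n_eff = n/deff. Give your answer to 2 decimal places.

96.21

deff = 1 + (4 − 1)·0.221 = 1 + 0.663 = 1.663.
n_eff = 160 / 1.663 = 96.21.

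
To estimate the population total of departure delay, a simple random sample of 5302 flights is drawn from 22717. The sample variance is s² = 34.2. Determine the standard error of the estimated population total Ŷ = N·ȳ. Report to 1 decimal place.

Var(Ŷ) = N²·Var(ȳ) = N²·(1 − n/N)·s²/n.
f = 5302/22717 = 0.23339349; Var(ȳ) = 0.76660651·34.2/5302 = 0.0049449156.
Var(Ŷ) = 22717² · 0.0049449156 = 2.5518835 × 10^6.
SE(Ŷ) = √(2.5518835 × 10^6) = 1597.5.

1597.5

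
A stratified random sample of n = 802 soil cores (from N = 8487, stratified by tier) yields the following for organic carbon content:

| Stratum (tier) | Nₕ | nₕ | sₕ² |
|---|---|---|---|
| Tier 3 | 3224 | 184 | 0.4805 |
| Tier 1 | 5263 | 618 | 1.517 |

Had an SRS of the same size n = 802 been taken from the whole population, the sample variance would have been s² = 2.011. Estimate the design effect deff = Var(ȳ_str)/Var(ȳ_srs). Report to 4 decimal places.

Var(ȳ_str) = Σ Wₕ²(1−fₕ)sₕ²/nₕ with Wₕ = Nₕ/8487:
  Tier 3: (3224/8487)²·(1−184/3224)·0.4805/184 = 3.553332 × 10^-4
  Tier 1: (5263/8487)²·(1−618/5263)·1.517/618 = 8.3312044 × 10^-4
  → Var(ȳ_str) = 0.0011884536.
Var(ȳ_srs) = (1 − 802/8487)·2.011/802 = 0.0022705307.
deff = 0.0011884536 / 0.0022705307 = 0.5234.

0.5234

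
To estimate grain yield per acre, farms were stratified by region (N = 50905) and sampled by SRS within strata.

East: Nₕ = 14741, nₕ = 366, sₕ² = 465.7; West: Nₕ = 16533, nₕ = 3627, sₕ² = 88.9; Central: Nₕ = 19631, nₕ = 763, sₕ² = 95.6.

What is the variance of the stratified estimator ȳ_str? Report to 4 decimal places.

Var(ȳ_str) = Σₕ Wₕ²(1 − fₕ)sₕ²/nₕ with Wₕ = Nₕ/N, N = 50905.
East: Wₕ = 0.28957863; term = 0.28957863²·(1 − 0.02482871)·465.7/366 = 0.10404928.
West: Wₕ = 0.32478146; term = 0.32478146²·(1 − 0.21937942)·88.9/3627 = 0.0020182578.
Central: Wₕ = 0.38563992; term = 0.38563992²·(1 − 0.03886710)·95.6/763 = 0.017909389.
Sum = 0.12397693.

0.1240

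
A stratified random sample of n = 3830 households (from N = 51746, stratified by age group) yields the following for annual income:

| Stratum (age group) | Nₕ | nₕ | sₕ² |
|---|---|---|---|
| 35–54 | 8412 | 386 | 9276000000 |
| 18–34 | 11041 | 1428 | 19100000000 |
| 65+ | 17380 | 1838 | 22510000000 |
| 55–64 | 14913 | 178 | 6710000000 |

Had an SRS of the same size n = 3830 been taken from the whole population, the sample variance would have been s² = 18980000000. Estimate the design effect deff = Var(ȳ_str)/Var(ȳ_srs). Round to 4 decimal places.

Var(ȳ_str) = Σ Wₕ²(1−fₕ)sₕ²/nₕ with Wₕ = Nₕ/51746:
  35–54: (8412/51746)²·(1−386/8412)·9276000000/386 = 605924.18
  18–34: (11041/51746)²·(1−1428/11041)·19100000000/1428 = 530174.63
  65+: (17380/51746)²·(1−1838/17380)·22510000000/1838 = 1.2354725 × 10^6
  55–64: (14913/51746)²·(1−178/14913)·6710000000/178 = 3.0935996 × 10^6
  → Var(ȳ_str) = 5.4651709 × 10^6.
Var(ȳ_srs) = (1 − 3830/51746)·18980000000/3830 = 4.5888219 × 10^6.
deff = (5.4651709 × 10^6) / (4.5888219 × 10^6) = 1.1910.

1.1910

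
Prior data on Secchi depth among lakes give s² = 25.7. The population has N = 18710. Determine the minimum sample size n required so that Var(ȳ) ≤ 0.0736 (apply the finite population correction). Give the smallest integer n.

343

Without fpc, n₀ = s²/D = 25.7/0.0736 = 349.1848.
With fpc, (1 − n/N)·s²/n ≤ D requires n ≥ n₀/(1 + n₀/N) = 349.1848/(1 + 349.1848/18710) = 342.7874.
Rounding up, n = 343.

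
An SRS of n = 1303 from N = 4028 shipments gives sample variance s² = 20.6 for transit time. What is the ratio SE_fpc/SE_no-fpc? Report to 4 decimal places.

f = n/N = 1303/4028 = 0.32348560.
SE_no-fpc = √(s²/n) = 0.12573651; SE_fpc = √((1−f)s²/n) = 0.1034189.
Ratio = √(1−f) = 0.82250495.

0.8225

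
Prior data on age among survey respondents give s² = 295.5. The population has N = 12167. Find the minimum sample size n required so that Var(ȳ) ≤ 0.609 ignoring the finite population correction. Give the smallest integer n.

486

Without fpc, n₀ = s²/D = 295.5/0.609 = 485.2217.
Rounding up, n = 486.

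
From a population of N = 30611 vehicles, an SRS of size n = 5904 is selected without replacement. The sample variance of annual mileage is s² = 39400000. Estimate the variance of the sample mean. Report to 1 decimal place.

Under SRS without replacement, Var(ȳ) = (1 − f)·s²/n with f = n/N = 5904/30611 = 0.19287184.
Var(ȳ) = (1 − 0.19287184)·39400000/5904 = 0.80712816·6673.4417 = 5386.3227.

5386.3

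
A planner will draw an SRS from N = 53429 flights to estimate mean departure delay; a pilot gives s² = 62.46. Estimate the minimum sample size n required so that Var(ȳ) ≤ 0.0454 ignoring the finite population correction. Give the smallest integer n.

Without fpc, n₀ = s²/D = 62.46/0.0454 = 1375.7709.
Rounding up, n = 1376.

1376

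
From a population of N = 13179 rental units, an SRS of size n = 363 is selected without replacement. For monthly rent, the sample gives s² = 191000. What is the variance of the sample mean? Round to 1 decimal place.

Under SRS without replacement, Var(ȳ) = (1 − f)·s²/n with f = n/N = 363/13179 = 0.02754382.
Var(ȳ) = (1 − 0.02754382)·191000/363 = 0.97245618·526.1708 = 511.67805.

511.7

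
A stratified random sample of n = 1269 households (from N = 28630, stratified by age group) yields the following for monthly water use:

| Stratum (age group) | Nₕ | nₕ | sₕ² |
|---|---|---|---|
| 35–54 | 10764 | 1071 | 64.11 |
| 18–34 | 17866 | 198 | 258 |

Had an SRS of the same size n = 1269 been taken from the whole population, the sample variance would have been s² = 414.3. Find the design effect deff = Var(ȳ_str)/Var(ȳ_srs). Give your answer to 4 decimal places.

Var(ȳ_str) = Σ Wₕ²(1−fₕ)sₕ²/nₕ with Wₕ = Nₕ/28630:
  35–54: (10764/28630)²·(1−1071/10764)·64.11/1071 = 0.0076194831
  18–34: (17866/28630)²·(1−198/17866)·258/198 = 0.50179524
  → Var(ȳ_str) = 0.50941472.
Var(ȳ_srs) = (1 − 1269/28630)·414.3/1269 = 0.31200671.
deff = 0.50941472 / 0.31200671 = 1.6327.

1.6327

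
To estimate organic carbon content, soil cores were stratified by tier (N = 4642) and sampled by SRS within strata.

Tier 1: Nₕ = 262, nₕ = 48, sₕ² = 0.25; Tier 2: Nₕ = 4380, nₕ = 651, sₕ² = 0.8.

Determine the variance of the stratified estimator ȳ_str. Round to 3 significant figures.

Var(ȳ_str) = Σₕ Wₕ²(1 − fₕ)sₕ²/nₕ with Wₕ = Nₕ/N, N = 4642.
Tier 1: Wₕ = 0.05644119; term = 0.05644119²·(1 − 0.18320611)·0.25/48 = 1.3552005 × 10^-5.
Tier 2: Wₕ = 0.94355881; term = 0.94355881²·(1 − 0.14863014)·0.8/651 = 9.3146217 × 10^-4.
Sum = 9.4501418 × 10^-4.

9.45 × 10^-4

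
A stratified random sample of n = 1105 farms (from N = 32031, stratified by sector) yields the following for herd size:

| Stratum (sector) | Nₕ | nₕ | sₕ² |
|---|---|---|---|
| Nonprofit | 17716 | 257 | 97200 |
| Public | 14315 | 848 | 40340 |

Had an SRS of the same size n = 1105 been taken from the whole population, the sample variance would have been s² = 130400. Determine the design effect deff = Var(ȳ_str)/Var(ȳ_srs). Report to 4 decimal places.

Var(ȳ_str) = Σ Wₕ²(1−fₕ)sₕ²/nₕ with Wₕ = Nₕ/32031:
  Nonprofit: (17716/32031)²·(1−257/17716)·97200/257 = 114.01899
  Public: (14315/32031)²·(1−848/14315)·40340/848 = 8.9384303
  → Var(ȳ_str) = 122.95742.
Var(ȳ_srs) = (1 − 1105/32031)·130400/1105 = 113.93799.
deff = 122.95742 / 113.93799 = 1.0792.

1.0792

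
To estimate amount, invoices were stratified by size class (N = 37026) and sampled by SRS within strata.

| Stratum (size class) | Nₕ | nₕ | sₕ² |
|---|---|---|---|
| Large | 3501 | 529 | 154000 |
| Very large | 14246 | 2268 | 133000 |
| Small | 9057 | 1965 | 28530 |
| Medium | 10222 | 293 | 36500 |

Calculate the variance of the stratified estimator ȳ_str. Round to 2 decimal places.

19.41

Var(ȳ_str) = Σₕ Wₕ²(1 − fₕ)sₕ²/nₕ with Wₕ = Nₕ/N, N = 37026.
Large: Wₕ = 0.09455518; term = 0.09455518²·(1 − 0.15109969)·154000/529 = 2.2094917.
Very large: Wₕ = 0.38475666; term = 0.38475666²·(1 − 0.15920258)·133000/2268 = 7.2991493.
Small: Wₕ = 0.24461189; term = 0.24461189²·(1 − 0.21695926)·28530/1965 = 0.68026593.
Medium: Wₕ = 0.27607627; term = 0.27607627²·(1 − 0.02866367)·36500/293 = 9.2225929.
Sum = 19.4115.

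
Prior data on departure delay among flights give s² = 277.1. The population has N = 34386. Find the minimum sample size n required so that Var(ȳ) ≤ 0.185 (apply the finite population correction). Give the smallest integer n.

1436

Without fpc, n₀ = s²/D = 277.1/0.185 = 1497.8378.
With fpc, (1 − n/N)·s²/n ≤ D requires n ≥ n₀/(1 + n₀/N) = 1497.8378/(1 + 1497.8378/34386) = 1435.3161.
Rounding up, n = 1436.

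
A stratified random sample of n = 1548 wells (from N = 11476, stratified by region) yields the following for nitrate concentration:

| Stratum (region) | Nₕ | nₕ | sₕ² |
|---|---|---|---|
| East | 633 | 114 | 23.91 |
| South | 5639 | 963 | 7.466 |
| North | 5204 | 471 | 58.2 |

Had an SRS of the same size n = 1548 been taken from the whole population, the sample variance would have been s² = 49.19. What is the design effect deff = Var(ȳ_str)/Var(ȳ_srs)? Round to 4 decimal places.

0.9162

Var(ȳ_str) = Σ Wₕ²(1−fₕ)sₕ²/nₕ with Wₕ = Nₕ/11476:
  East: (633/11476)²·(1−114/633)·23.91/114 = 5.2319636 × 10^-4
  South: (5639/11476)²·(1−963/5639)·7.466/963 = 0.0015522341
  North: (5204/11476)²·(1−471/5204)·58.2/471 = 0.023109726
  → Var(ȳ_str) = 0.025185156.
Var(ȳ_srs) = (1 − 1548/11476)·49.19/1548 = 0.027490149.
deff = 0.025185156 / 0.027490149 = 0.9162.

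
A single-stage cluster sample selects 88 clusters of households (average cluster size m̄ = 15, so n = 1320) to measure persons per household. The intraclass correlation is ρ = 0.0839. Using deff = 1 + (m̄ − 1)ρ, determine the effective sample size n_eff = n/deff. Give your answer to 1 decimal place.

deff = 1 + (15 − 1)·0.0839 = 1 + 1.1746 = 2.1746.
n_eff = 1320 / 2.1746 = 607.0.

607.0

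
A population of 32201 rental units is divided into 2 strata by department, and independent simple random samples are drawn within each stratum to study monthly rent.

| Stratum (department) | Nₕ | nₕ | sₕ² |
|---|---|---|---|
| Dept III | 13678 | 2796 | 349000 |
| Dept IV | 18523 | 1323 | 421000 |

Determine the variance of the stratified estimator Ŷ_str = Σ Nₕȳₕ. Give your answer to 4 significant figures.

1.200 × 10^11

Var(Ŷ_str) = Σₕ Nₕ²(1 − fₕ)sₕ²/nₕ.
Dept III: 13678²·(1 − 2796/13678)·349000/2796 = 1.8578882 × 10^10.
Dept IV: 18523²·(1 − 1323/18523)·421000/1323 = 1.0138227 × 10^11.
Sum = 1.1996115 × 10^11.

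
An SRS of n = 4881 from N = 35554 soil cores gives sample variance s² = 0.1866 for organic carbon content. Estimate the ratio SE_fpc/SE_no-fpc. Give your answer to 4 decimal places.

0.9288

f = n/N = 4881/35554 = 0.13728413.
SE_no-fpc = √(s²/n) = 0.0061830309; SE_fpc = √((1−f)s²/n) = 0.0057429536.
Ratio = √(1−f) = 0.92882499.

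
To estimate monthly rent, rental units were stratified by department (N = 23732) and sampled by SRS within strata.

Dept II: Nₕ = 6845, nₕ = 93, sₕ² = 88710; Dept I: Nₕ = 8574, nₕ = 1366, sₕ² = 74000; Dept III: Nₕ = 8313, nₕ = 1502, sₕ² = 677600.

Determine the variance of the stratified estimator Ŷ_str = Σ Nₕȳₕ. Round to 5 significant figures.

Var(Ŷ_str) = Σₕ Nₕ²(1 − fₕ)sₕ²/nₕ.
Dept II: 6845²·(1 − 93/6845)·88710/93 = 4.4085474 × 10^10.
Dept I: 8574²·(1 − 1366/8574)·74000/1366 = 3.3479524 × 10^9.
Dept III: 8313²·(1 − 1502/8313)·677600/1502 = 2.5543013 × 10^10.
Sum = 7.2976439 × 10^10.

7.2976 × 10^10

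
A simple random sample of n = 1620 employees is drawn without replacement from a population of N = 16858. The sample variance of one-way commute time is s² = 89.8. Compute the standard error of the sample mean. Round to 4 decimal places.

0.2238

Under SRS without replacement, Var(ȳ) = (1 − f)·s²/n with f = n/N = 1620/16858 = 0.09609681.
Var(ȳ) = (1 − 0.09609681)·89.8/1620 = 0.90390319·0.055432099 = 0.050105251.
SE(ȳ) = √(0.050105251) = 0.2238.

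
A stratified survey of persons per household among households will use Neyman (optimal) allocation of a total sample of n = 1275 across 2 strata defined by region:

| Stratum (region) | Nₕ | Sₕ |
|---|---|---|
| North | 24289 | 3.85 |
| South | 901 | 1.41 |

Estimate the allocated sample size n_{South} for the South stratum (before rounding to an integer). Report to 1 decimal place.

Neyman allocation: nₕ = n·NₕSₕ / Σⱼ NⱼSⱼ.
Σ NⱼSⱼ = 24289·3.85 + 901·1.41 = 94783.06.
n_{South} = 1275·901·1.41 / 94783.06 = 17.1.

17.1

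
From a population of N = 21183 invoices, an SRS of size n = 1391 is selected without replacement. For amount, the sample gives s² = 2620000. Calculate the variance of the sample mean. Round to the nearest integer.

Under SRS without replacement, Var(ȳ) = (1 − f)·s²/n with f = n/N = 1391/21183 = 0.06566586.
Var(ȳ) = (1 − 0.06566586)·2620000/1391 = 0.93433414·1883.537 = 1759.8529.

1760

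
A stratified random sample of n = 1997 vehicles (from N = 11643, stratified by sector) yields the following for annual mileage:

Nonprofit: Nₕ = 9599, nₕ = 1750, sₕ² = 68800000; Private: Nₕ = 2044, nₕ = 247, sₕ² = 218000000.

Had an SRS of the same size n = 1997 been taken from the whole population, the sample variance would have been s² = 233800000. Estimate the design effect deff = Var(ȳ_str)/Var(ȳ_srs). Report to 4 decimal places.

0.4718

Var(ȳ_str) = Σ Wₕ²(1−fₕ)sₕ²/nₕ with Wₕ = Nₕ/11643:
  Nonprofit: (9599/11643)²·(1−1750/9599)·68800000/1750 = 21850.477
  Private: (2044/11643)²·(1−247/2044)·218000000/247 = 23914.357
  → Var(ȳ_str) = 45764.834.
Var(ȳ_srs) = (1 − 1997/11643)·233800000/1997 = 96994.878.
deff = 45764.834 / 96994.878 = 0.4718.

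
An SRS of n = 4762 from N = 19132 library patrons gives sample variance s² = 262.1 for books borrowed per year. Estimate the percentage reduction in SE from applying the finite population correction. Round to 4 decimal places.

13.3341

f = n/N = 4762/19132 = 0.24890236.
SE_no-fpc = √(s²/n) = 0.23460584; SE_fpc = √((1−f)s²/n) = 0.20332324.
Ratio = √(1−f) = 0.86665889. Reduction = 100·(1 − 0.86665889) = 13.3341%.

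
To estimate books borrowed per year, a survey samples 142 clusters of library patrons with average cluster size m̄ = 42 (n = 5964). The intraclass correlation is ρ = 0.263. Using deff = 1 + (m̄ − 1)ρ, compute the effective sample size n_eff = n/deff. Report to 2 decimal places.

deff = 1 + (42 − 1)·0.263 = 1 + 10.783 = 11.783.
n_eff = 5964 / 11.783 = 506.15.

506.15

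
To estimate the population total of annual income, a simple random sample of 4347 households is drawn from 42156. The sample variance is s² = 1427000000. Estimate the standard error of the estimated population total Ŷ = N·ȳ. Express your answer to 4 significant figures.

Var(Ŷ) = N²·Var(ȳ) = N²·(1 − n/N)·s²/n.
f = 4347/42156 = 0.10311699; Var(ȳ) = 0.89688301·1427000000/4347 = 294421.91.
Var(Ŷ) = 42156² · 294421.91 = 5.2322552 × 10^14.
SE(Ŷ) = √(5.2322552 × 10^14) = 2.287 × 10^7.

2.287 × 10^7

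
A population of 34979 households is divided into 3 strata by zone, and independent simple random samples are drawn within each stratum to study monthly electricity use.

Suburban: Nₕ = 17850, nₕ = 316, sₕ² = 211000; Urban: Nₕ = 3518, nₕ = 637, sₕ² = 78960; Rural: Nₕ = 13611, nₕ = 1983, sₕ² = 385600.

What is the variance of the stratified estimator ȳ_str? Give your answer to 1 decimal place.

Var(ȳ_str) = Σₕ Wₕ²(1 − fₕ)sₕ²/nₕ with Wₕ = Nₕ/N, N = 34979.
Suburban: Wₕ = 0.51030618; term = 0.51030618²·(1 − 0.01770308)·211000/316 = 170.8047.
Urban: Wₕ = 0.10057463; term = 0.10057463²·(1 − 0.18106879)·78960/637 = 1.0268146.
Rural: Wₕ = 0.38911919; term = 0.38911919²·(1 − 0.14569099)·385600/1983 = 25.153278.
Sum = 196.98479.

197.0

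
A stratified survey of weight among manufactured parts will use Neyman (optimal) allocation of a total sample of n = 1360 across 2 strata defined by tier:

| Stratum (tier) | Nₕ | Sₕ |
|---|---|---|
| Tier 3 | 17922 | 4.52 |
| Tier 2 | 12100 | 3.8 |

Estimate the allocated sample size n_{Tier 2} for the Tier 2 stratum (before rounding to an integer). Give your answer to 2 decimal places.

492.43

Neyman allocation: nₕ = n·NₕSₕ / Σⱼ NⱼSⱼ.
Σ NⱼSⱼ = 17922·4.52 + 12100·3.8 = 126987.44.
n_{Tier 2} = 1360·12100·3.8 / 126987.44 = 492.43.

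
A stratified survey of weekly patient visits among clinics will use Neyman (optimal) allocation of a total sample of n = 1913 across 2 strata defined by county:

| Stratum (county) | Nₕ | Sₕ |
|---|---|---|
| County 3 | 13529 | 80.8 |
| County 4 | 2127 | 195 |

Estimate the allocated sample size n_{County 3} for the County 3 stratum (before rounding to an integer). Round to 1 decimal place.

Neyman allocation: nₕ = n·NₕSₕ / Σⱼ NⱼSⱼ.
Σ NⱼSⱼ = 13529·80.8 + 2127·195 = 1.5079082 × 10^6.
n_{County 3} = 1913·13529·80.8 / (1.5079082 × 10^6) = 1386.8.

1386.8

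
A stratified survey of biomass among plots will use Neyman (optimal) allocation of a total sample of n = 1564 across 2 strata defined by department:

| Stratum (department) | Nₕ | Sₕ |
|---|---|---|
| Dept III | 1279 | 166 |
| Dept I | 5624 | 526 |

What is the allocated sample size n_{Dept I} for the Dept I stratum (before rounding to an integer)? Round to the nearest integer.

Neyman allocation: nₕ = n·NₕSₕ / Σⱼ NⱼSⱼ.
Σ NⱼSⱼ = 1279·166 + 5624·526 = 3.170538 × 10^6.
n_{Dept I} = 1564·5624·526 / (3.170538 × 10^6) = 1459.

1459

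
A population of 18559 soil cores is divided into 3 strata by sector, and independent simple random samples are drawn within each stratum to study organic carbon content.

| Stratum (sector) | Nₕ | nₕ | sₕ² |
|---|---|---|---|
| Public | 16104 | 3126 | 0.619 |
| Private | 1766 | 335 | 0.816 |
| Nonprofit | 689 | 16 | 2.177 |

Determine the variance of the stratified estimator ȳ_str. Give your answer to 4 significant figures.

Var(ȳ_str) = Σₕ Wₕ²(1 − fₕ)sₕ²/nₕ with Wₕ = Nₕ/N, N = 18559.
Public: Wₕ = 0.86771917; term = 0.86771917²·(1 − 0.19411326)·0.619/3126 = 1.2015285 × 10^-4.
Private: Wₕ = 0.09515599; term = 0.09515599²·(1 − 0.18969422)·0.816/335 = 1.7871728 × 10^-5.
Nonprofit: Wₕ = 0.03712485; term = 0.03712485²·(1 − 0.02322206)·2.177/16 = 1.831739 × 10^-4.
Sum = 3.2119848 × 10^-4.

3.212 × 10^-4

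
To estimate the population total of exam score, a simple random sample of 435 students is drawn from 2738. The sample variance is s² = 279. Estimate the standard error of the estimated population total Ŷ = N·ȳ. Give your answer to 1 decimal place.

Var(Ŷ) = N²·Var(ȳ) = N²·(1 − n/N)·s²/n.
f = 435/2738 = 0.15887509; Var(ȳ) = 0.84112491·279/435 = 0.53948011.
Var(Ŷ) = 2738² · 0.53948011 = 4.0442903 × 10^6.
SE(Ŷ) = √(4.0442903 × 10^6) = 2011.0.

2011.0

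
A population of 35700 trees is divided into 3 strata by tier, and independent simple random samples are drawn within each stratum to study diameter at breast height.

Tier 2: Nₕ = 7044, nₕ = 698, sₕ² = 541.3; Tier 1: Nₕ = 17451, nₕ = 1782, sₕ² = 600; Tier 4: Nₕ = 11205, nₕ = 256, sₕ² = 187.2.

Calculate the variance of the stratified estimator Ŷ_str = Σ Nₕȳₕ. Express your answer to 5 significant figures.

Var(Ŷ_str) = Σₕ Nₕ²(1 − fₕ)sₕ²/nₕ.
Tier 2: 7044²·(1 − 698/7044)·541.3/698 = 3.4665863 × 10^7.
Tier 1: 17451²·(1 − 1782/17451)·600/1782 = 9.2067245 × 10^7.
Tier 4: 11205²·(1 − 256/11205)·187.2/256 = 8.9712342 × 10^7.
Sum = 2.1644545 × 10^8.

2.1645 × 10^8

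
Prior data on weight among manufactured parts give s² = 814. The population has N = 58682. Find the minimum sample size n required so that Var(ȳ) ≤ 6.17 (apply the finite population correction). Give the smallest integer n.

132

Without fpc, n₀ = s²/D = 814/6.17 = 131.9287.
With fpc, (1 − n/N)·s²/n ≤ D requires n ≥ n₀/(1 + n₀/N) = 131.9287/(1 + 131.9287/58682) = 131.6328.
Rounding up, n = 132.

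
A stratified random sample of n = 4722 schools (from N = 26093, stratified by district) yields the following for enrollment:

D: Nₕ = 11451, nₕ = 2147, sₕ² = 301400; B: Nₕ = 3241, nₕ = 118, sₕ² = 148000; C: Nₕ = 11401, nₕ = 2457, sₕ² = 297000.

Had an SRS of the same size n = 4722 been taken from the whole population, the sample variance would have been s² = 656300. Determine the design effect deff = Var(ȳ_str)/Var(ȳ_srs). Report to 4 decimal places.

Var(ȳ_str) = Σ Wₕ²(1−fₕ)sₕ²/nₕ with Wₕ = Nₕ/26093:
  D: (11451/26093)²·(1−2147/11451)·301400/2147 = 21.96728
  B: (3241/26093)²·(1−118/3241)·148000/118 = 18.645872
  C: (11401/26093)²·(1−2457/11401)·297000/2457 = 18.104144
  → Var(ȳ_str) = 58.717296.
Var(ȳ_srs) = (1 − 4722/26093)·656300/4722 = 113.83538.
deff = 58.717296 / 113.83538 = 0.5158.

0.5158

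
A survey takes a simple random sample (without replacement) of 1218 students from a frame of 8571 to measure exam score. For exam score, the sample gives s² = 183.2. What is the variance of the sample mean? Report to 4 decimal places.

Under SRS without replacement, Var(ȳ) = (1 − f)·s²/n with f = n/N = 1218/8571 = 0.14210711.
Var(ȳ) = (1 − 0.14210711)·183.2/1218 = 0.85789289·0.15041051 = 0.12903611.

0.1290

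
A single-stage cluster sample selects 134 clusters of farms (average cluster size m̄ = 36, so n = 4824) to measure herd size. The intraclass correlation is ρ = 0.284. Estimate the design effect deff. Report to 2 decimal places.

10.94

deff = 1 + (36 − 1)·0.284 = 1 + 9.94 = 10.94.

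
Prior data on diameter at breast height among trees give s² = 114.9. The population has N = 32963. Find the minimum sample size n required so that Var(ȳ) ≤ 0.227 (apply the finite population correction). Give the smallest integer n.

Without fpc, n₀ = s²/D = 114.9/0.227 = 506.1674.
With fpc, (1 − n/N)·s²/n ≤ D requires n ≥ n₀/(1 + n₀/N) = 506.1674/(1 + 506.1674/32963) = 498.5124.
Rounding up, n = 499.

499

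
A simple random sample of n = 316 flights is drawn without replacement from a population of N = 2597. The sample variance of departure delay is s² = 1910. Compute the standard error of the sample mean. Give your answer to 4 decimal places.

Under SRS without replacement, Var(ȳ) = (1 − f)·s²/n with f = n/N = 316/2597 = 0.12167886.
Var(ȳ) = (1 − 0.12167886)·1910/316 = 0.87832114·6.0443038 = 5.3088398.
SE(ȳ) = √(5.3088398) = 2.3041.

2.3041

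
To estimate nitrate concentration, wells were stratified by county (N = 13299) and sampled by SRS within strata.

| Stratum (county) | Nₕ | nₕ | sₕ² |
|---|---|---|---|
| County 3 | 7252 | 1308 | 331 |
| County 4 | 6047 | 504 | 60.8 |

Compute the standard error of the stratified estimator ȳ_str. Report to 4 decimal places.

Var(ȳ_str) = Σₕ Wₕ²(1 − fₕ)sₕ²/nₕ with Wₕ = Nₕ/N, N = 13299.
County 3: Wₕ = 0.54530416; term = 0.54530416²·(1 − 0.18036404)·331/1308 = 0.06167638.
County 4: Wₕ = 0.45469584; term = 0.45469584²·(1 − 0.08334711)·60.8/504 = 0.0228623.
Sum = 0.08453868.
SE = √(0.08453868) = 0.2908.

0.2908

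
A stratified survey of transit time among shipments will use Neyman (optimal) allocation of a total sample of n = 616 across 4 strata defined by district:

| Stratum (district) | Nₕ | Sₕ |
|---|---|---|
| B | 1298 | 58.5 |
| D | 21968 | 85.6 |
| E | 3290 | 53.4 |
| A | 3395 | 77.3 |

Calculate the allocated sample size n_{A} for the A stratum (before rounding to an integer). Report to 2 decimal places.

67.51

Neyman allocation: nₕ = n·NₕSₕ / Σⱼ NⱼSⱼ.
Σ NⱼSⱼ = 1298·58.5 + 21968·85.6 + 3290·53.4 + 3395·77.3 = 2.3945133 × 10^6.
n_{A} = 616·3395·77.3 / (2.3945133 × 10^6) = 67.51.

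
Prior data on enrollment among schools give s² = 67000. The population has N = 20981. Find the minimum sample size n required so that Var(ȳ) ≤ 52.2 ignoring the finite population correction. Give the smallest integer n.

Without fpc, n₀ = s²/D = 67000/52.2 = 1283.5249.
Rounding up, n = 1284.

1284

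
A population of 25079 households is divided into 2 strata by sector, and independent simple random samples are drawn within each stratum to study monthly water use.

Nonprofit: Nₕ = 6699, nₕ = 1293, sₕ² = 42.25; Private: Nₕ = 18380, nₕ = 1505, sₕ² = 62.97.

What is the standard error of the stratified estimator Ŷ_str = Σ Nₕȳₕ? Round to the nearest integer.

Var(Ŷ_str) = Σₕ Nₕ²(1 − fₕ)sₕ²/nₕ.
Nonprofit: 6699²·(1 − 1293/6699)·42.25/1293 = 1.1833527 × 10^6.
Private: 18380²·(1 − 1505/18380)·62.97/1505 = 1.2977364 × 10^7.
Sum = 1.4160717 × 10^7.
SE = √(1.4160717 × 10^7) = 3763.

3763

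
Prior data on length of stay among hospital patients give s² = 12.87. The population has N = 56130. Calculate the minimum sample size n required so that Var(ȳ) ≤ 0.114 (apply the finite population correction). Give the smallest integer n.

Without fpc, n₀ = s²/D = 12.87/0.114 = 112.8947.
With fpc, (1 − n/N)·s²/n ≤ D requires n ≥ n₀/(1 + n₀/N) = 112.8947/(1 + 112.8947/56130) = 112.6681.
Rounding up, n = 113.

113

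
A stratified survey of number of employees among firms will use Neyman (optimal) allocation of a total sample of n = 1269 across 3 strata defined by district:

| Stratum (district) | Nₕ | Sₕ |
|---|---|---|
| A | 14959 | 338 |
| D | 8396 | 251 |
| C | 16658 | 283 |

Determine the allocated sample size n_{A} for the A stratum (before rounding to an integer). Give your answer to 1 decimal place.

Neyman allocation: nₕ = n·NₕSₕ / Σⱼ NⱼSⱼ.
Σ NⱼSⱼ = 14959·338 + 8396·251 + 16658·283 = 1.1877752 × 10^7.
n_{A} = 1269·14959·338 / (1.1877752 × 10^7) = 540.2.

540.2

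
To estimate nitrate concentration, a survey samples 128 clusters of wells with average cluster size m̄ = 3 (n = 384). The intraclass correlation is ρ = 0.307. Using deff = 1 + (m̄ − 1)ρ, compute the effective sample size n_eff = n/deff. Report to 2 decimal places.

237.92

deff = 1 + (3 − 1)·0.307 = 1 + 0.614 = 1.614.
n_eff = 384 / 1.614 = 237.92.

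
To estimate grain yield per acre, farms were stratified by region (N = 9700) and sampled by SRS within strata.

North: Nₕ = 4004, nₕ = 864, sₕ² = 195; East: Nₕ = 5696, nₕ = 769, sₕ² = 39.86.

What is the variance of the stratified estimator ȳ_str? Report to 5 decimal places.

Var(ȳ_str) = Σₕ Wₕ²(1 − fₕ)sₕ²/nₕ with Wₕ = Nₕ/N, N = 9700.
North: Wₕ = 0.41278351; term = 0.41278351²·(1 − 0.21578422)·195/864 = 0.030157901.
East: Wₕ = 0.58721649; term = 0.58721649²·(1 − 0.13500702)·39.86/769 = 0.015460375.
Sum = 0.045618276.

0.04562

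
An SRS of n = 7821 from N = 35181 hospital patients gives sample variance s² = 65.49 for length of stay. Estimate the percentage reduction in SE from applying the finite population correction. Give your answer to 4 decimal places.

f = n/N = 7821/35181 = 0.22230750.
SE_no-fpc = √(s²/n) = 0.091507429; SE_fpc = √((1−f)s²/n) = 0.080697542.
Ratio = √(1−f) = 0.88186876. Reduction = 100·(1 − 0.88186876) = 11.8131%.

11.8131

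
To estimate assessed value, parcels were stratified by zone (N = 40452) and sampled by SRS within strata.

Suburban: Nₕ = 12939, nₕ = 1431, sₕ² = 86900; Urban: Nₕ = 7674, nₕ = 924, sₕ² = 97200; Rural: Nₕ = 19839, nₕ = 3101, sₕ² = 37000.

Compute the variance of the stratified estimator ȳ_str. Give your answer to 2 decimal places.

11.28

Var(ȳ_str) = Σₕ Wₕ²(1 − fₕ)sₕ²/nₕ with Wₕ = Nₕ/N, N = 40452.
Suburban: Wₕ = 0.31986058; term = 0.31986058²·(1 − 0.11059587)·86900/1431 = 5.5258706.
Urban: Wₕ = 0.18970632; term = 0.18970632²·(1 − 0.12040657)·97200/924 = 3.3299665.
Rural: Wₕ = 0.49043311; term = 0.49043311²·(1 − 0.15630828)·37000/3101 = 2.4212704.
Sum = 11.277108.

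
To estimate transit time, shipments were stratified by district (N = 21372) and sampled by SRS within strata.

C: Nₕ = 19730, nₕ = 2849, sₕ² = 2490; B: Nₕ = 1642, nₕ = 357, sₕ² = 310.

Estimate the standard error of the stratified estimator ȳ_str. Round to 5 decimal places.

Var(ȳ_str) = Σₕ Wₕ²(1 − fₕ)sₕ²/nₕ with Wₕ = Nₕ/N, N = 21372.
C: Wₕ = 0.92317050; term = 0.92317050²·(1 − 0.14439939)·2490/2849 = 0.63729692.
B: Wₕ = 0.07682950; term = 0.07682950²·(1 − 0.21741778)·310/357 = 0.0040112472.
Sum = 0.64130817.
SE = √(0.64130817) = 0.80082.

0.80082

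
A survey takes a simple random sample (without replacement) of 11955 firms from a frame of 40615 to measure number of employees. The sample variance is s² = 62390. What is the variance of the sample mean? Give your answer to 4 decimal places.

3.6826

Under SRS without replacement, Var(ȳ) = (1 − f)·s²/n with f = n/N = 11955/40615 = 0.29434938.
Var(ȳ) = (1 − 0.29434938)·62390/11955 = 0.70565062·5.2187369 = 3.682605.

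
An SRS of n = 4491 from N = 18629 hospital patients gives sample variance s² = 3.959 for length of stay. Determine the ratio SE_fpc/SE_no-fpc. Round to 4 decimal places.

0.8712

f = n/N = 4491/18629 = 0.24107574.
SE_no-fpc = √(s²/n) = 0.029690754; SE_fpc = √((1−f)s²/n) = 0.025865474.
Ratio = √(1−f) = 0.87116259.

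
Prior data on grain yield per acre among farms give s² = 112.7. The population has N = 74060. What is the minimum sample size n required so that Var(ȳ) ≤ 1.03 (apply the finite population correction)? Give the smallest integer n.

Without fpc, n₀ = s²/D = 112.7/1.03 = 109.4175.
With fpc, (1 − n/N)·s²/n ≤ D requires n ≥ n₀/(1 + n₀/N) = 109.4175/(1 + 109.4175/74060) = 109.2561.
Rounding up, n = 110.

110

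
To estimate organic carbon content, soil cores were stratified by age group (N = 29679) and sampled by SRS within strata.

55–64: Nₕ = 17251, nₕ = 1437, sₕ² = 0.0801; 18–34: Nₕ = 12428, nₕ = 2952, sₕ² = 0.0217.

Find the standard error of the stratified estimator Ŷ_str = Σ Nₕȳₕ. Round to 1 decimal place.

126.8

Var(Ŷ_str) = Σₕ Nₕ²(1 − fₕ)sₕ²/nₕ.
55–64: 17251²·(1 − 1437/17251)·0.0801/1437 = 15206.587.
18–34: 12428²·(1 − 2952/12428)·0.0217/2952 = 865.7045.
Sum = 16072.292.
SE = √(16072.292) = 126.8.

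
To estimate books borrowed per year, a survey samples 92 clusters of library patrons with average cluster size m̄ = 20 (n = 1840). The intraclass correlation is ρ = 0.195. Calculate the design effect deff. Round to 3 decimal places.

4.705

deff = 1 + (20 − 1)·0.195 = 1 + 3.705 = 4.705.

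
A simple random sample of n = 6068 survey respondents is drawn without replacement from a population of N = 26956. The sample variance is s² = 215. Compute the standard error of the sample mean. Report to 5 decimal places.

0.16570

Under SRS without replacement, Var(ȳ) = (1 − f)·s²/n with f = n/N = 6068/26956 = 0.22510758.
Var(ȳ) = (1 − 0.22510758)·215/6068 = 0.77489242·0.035431773 = 0.027455812.
SE(ȳ) = √(0.027455812) = 0.16570.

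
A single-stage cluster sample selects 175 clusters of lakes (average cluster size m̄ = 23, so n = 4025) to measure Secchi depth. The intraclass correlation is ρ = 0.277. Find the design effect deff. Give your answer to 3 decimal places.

7.094

deff = 1 + (23 − 1)·0.277 = 1 + 6.094 = 7.094.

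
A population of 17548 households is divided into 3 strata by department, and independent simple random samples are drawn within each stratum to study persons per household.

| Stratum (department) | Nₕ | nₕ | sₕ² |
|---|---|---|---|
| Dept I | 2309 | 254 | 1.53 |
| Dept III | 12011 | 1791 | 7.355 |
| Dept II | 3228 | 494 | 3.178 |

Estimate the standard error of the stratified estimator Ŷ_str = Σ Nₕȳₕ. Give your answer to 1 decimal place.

767.8

Var(Ŷ_str) = Σₕ Nₕ²(1 − fₕ)sₕ²/nₕ.
Dept I: 2309²·(1 − 254/2309)·1.53/254 = 28582.056.
Dept III: 12011²·(1 − 1791/12011)·7.355/1791 = 504100.53.
Dept II: 3228²·(1 − 494/3228)·3.178/494 = 56775.24.
Sum = 589457.83.
SE = √(589457.83) = 767.8.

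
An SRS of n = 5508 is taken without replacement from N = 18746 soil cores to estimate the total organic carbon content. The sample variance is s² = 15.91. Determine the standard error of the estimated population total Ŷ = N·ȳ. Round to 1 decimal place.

Var(Ŷ) = N²·Var(ȳ) = N²·(1 − n/N)·s²/n.
f = 5508/18746 = 0.29382268; Var(ȳ) = 0.70617732·15.91/5508 = 0.0020398114.
Var(Ŷ) = 18746² · 0.0020398114 = 716815.26.
SE(Ŷ) = √(716815.26) = 846.6.

846.6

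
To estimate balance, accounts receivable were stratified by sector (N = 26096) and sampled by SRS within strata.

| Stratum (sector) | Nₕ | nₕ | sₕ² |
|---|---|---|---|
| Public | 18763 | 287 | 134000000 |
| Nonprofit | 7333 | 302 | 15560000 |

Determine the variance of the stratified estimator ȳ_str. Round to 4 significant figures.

Var(ȳ_str) = Σₕ Wₕ²(1 − fₕ)sₕ²/nₕ with Wₕ = Nₕ/N, N = 26096.
Public: Wₕ = 0.71899908; term = 0.71899908²·(1 − 0.01529606)·134000000/287 = 237675.95.
Nonprofit: Wₕ = 0.28100092; term = 0.28100092²·(1 − 0.04118369)·15560000/302 = 3900.7988.
Sum = 241576.75.

241600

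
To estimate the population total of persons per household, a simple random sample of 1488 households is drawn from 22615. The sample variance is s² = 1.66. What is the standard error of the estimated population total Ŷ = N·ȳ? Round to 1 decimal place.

730.1

Var(Ŷ) = N²·Var(ȳ) = N²·(1 − n/N)·s²/n.
f = 1488/22615 = 0.06579704; Var(ȳ) = 0.93420296·1.66/1488 = 0.0010421888.
Var(Ŷ) = 22615² · 0.0010421888 = 533015.19.
SE(Ŷ) = √(533015.19) = 730.1.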